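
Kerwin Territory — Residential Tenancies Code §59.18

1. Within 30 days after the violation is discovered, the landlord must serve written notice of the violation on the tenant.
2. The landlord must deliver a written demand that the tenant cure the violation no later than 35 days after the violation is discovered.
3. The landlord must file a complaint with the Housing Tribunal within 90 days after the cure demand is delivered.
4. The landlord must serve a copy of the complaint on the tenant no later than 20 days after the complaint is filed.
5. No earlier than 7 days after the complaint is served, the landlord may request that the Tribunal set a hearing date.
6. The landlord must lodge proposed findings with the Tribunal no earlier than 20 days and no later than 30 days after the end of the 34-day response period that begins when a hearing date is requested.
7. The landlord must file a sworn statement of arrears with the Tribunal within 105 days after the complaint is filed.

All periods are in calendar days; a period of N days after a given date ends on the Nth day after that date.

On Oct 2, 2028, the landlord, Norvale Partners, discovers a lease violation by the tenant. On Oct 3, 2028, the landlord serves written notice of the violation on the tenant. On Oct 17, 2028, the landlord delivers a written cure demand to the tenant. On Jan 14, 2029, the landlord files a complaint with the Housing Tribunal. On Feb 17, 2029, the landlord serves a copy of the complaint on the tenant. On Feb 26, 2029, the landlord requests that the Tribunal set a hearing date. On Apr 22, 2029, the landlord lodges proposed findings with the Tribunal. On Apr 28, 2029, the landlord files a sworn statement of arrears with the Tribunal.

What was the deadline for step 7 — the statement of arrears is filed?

Step 7 runs from Jan 14, 2029, when the complaint is filed. 105 days after Jan 14, 2029 is Apr 29, 2029.

Apr 29, 2029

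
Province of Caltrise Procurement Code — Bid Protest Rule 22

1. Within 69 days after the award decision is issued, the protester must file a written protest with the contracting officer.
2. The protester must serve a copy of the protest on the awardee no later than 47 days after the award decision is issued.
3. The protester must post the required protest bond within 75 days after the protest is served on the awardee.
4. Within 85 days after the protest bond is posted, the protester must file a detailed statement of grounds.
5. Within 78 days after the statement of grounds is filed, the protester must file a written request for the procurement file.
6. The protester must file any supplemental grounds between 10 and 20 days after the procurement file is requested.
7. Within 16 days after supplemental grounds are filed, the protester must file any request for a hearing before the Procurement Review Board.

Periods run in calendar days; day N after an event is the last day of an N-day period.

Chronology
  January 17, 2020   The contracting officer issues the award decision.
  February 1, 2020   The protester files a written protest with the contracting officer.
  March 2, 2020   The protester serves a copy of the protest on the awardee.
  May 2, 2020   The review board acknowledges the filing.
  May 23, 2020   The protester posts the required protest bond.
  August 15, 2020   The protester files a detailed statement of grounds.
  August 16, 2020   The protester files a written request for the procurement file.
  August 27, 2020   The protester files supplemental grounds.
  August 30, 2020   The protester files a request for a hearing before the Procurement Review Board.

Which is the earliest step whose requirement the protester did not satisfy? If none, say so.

Step 1: 69 days after January 17, 2020 (when the award decision is issued) is March 26, 2020; done February 1, 2020 — timely.
Step 2: 47 days after January 17, 2020 (when the award decision is issued) is March 4, 2020; March 2, 2020 is within that limit.
Step 3: 75 days after March 2, 2020 (when the protest is served on the awardee) is May 16, 2020; not done until May 23, 2020, 7 days after the deadline.

Step 3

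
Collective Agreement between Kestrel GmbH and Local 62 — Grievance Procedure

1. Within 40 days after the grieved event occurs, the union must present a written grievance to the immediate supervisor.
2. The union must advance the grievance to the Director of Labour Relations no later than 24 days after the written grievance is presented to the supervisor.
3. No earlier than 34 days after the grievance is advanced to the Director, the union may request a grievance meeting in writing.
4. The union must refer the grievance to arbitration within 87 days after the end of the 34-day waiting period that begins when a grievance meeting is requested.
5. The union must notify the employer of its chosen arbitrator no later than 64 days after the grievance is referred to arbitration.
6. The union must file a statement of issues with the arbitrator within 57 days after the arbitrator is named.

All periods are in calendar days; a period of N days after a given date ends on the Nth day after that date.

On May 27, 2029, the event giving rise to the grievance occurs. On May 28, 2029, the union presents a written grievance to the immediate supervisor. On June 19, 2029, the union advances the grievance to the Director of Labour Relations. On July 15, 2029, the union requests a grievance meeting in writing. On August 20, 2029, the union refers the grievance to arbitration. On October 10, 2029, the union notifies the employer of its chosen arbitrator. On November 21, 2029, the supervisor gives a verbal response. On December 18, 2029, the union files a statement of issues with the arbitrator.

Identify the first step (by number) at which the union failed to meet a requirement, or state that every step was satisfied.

Step 3

(1) due by May 27, 2029 + 40 days = July 6, 2029; done May 28, 2029 — timely.
(2) due by May 28, 2029 + 24 days = June 21, 2029; June 19, 2029 is within that limit.
(3) permitted from June 19, 2029 + 34 days = July 23, 2029 onward; July 15, 2029 is 8 days before the earliest permitted date.
Later steps need not be reached.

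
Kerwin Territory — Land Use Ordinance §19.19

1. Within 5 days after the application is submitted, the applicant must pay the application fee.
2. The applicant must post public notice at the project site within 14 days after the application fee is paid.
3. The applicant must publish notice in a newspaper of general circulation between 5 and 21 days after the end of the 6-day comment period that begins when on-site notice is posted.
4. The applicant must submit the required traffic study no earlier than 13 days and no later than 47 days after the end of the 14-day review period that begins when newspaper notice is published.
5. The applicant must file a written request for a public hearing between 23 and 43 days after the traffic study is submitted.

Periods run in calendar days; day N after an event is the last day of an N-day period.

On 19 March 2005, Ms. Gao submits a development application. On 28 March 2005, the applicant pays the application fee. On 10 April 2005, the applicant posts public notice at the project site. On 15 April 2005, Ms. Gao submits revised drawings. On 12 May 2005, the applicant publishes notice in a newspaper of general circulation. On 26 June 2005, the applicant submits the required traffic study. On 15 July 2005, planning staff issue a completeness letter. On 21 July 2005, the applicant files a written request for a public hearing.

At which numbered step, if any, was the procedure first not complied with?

Step 1 — counting 5 days from 19 March 2005 (when the application is submitted) gives a deadline of 24 March 2005; done 28 March 2005 — 4 days late.

Step 1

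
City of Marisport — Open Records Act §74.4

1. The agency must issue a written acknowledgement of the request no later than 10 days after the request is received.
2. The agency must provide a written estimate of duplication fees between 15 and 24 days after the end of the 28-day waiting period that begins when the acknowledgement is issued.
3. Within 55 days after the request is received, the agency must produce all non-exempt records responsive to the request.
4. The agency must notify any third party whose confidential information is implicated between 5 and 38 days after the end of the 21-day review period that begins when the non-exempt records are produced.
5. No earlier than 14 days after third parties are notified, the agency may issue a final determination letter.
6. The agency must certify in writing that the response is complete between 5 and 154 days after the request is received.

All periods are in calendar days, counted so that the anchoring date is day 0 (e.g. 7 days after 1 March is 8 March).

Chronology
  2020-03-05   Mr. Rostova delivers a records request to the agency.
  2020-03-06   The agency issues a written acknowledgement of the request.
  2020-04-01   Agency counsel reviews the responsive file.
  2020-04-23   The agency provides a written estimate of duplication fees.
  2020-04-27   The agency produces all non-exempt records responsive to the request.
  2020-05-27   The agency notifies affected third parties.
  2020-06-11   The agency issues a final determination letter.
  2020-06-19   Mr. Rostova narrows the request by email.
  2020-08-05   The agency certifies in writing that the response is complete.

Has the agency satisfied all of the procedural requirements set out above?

Step 1: 10 days after 2020-03-05 (when the request is received) is 2020-03-15; 2020-03-06 is within that limit.
Step 2: the window is 15–24 days after 2020-04-03 (end of the 28-day waiting period, which began when the acknowledgement is issued on 2020-03-06), so 2020-04-18 through 2020-04-27; done 2020-04-23, which is between those dates.
Step 3: 55 days after 2020-03-05 (when the request is received) is 2020-04-29; 2020-04-27 is within that limit.
Step 4: the window is 5–38 days after 2020-05-18 (end of the 21-day review period, which began when the non-exempt records are produced on 2020-04-27), so 2020-05-23 through 2020-06-25; 2020-05-27 falls inside that range.
Step 5: the earliest permitted date is 14 days after 2020-05-27 (when third parties are notified), i.e. 2020-06-10; 2020-06-11 is on or after that date.
Step 6: the window is 5–154 days after 2020-03-05 (when the request is received), so 2020-03-10 through 2020-08-06; done 2020-08-05, which is between those dates.

Yes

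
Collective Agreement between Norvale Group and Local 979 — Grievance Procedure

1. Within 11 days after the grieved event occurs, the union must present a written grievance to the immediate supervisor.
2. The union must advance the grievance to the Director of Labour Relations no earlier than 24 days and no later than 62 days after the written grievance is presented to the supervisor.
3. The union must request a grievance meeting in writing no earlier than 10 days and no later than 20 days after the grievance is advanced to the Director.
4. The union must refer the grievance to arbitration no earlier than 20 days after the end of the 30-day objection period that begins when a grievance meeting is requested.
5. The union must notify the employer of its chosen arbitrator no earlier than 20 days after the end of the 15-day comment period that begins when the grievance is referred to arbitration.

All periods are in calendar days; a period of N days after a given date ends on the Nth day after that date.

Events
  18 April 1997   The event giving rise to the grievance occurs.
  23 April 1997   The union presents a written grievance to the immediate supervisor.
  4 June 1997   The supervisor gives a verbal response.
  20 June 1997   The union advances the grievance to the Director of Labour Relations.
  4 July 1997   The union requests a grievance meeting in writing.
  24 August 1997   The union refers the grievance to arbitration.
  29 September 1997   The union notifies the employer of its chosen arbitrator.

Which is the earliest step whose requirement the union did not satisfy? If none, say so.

None — every step was satisfied

Step 1: 11 days after 18 April 1997 (when the grieved event occurs) is 29 April 1997; completed 23 April 1997, before the deadline.
Step 2: the window is 24–62 days after 23 April 1997 (when the written grievance is presented to the supervisor), so 17 May 1997 through 24 June 1997; done 20 June 1997, which is between those dates.
Step 3: the window is 10–20 days after 20 June 1997 (when the grievance is advanced to the Director), so 30 June 1997 through 10 July 1997; done 4 July 1997 — within the window.
Step 4: the earliest permitted date is 20 days after 3 August 1997 (end of the 30-day objection period, which began when a grievance meeting is requested on 4 July 1997), i.e. 23 August 1997; 24 August 1997 is on or after that date.
Step 5: the earliest permitted date is 20 days after 8 September 1997 (end of the 15-day comment period, which began when the grievance is referred to arbitration on 24 August 1997), i.e. 28 September 1997; done 29 September 1997 — permitted.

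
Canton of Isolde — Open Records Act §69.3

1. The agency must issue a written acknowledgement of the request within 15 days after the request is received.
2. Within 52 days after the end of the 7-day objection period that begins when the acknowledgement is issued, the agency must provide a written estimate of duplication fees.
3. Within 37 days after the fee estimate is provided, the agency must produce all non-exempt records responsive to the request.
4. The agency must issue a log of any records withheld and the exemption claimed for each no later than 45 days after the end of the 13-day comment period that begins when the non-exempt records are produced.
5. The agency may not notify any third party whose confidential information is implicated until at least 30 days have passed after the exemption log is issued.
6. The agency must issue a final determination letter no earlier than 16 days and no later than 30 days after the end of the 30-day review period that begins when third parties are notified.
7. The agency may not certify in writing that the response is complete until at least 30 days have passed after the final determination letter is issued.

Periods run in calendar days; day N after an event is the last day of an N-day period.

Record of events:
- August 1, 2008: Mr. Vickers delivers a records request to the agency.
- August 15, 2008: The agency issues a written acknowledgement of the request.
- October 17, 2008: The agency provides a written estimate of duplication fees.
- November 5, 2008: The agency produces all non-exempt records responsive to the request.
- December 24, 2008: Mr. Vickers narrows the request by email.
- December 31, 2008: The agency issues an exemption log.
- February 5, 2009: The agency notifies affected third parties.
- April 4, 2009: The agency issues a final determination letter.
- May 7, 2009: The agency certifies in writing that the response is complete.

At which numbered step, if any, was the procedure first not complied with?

Step 1 — counting 15 days from August 1, 2008 (when the request is received) gives a deadline of August 16, 2008; done August 15, 2008 — timely.
Step 2 — counting 52 days from August 22, 2008 (end of the 7-day objection period, which began when the acknowledgement is issued on August 15, 2008) gives a deadline of October 13, 2008; October 17, 2008 misses that deadline by 4 days.

Step 2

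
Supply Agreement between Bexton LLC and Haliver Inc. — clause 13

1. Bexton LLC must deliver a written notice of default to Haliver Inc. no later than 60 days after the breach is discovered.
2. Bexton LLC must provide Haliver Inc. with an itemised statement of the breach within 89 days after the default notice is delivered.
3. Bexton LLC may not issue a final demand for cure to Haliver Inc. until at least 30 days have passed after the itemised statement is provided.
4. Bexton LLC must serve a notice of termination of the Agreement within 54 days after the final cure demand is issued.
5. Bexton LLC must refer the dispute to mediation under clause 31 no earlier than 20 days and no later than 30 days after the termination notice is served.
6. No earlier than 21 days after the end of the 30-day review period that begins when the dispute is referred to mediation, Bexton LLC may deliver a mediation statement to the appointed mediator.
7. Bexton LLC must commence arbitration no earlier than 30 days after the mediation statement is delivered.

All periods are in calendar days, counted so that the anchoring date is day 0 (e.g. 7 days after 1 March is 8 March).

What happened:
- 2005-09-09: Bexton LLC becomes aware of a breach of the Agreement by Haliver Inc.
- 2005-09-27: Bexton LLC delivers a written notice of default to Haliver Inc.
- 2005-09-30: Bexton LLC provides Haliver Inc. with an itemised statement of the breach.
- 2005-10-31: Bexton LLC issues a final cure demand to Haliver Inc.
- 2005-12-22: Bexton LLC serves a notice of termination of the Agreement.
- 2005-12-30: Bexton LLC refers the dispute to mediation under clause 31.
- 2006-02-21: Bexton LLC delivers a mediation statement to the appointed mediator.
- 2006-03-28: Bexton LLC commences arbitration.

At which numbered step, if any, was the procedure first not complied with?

Step 5

Step 1 — counting 60 days from 2005-09-09 (when the breach is discovered) gives a deadline of 2005-11-08; done 2005-09-27 — timely.
Step 2 — counting 89 days from 2005-09-27 (when the default notice is delivered) gives a deadline of 2005-12-25; completed 2005-09-30, before the deadline.
Step 3 — must wait 30 days from 2005-09-30 (when the itemised statement is provided), so not before 2005-10-30; done 2005-10-31 — permitted.
Step 4 — counting 54 days from 2005-10-31 (when the final cure demand is issued) gives a deadline of 2005-12-24; 2005-12-22 is within that limit.
Step 5 — 20 and 30 days from 2005-12-22 (when the termination notice is served) are 2006-01-11 and 2006-01-21 respectively; 2005-12-30 is 12 days too early.
Later steps need not be reached.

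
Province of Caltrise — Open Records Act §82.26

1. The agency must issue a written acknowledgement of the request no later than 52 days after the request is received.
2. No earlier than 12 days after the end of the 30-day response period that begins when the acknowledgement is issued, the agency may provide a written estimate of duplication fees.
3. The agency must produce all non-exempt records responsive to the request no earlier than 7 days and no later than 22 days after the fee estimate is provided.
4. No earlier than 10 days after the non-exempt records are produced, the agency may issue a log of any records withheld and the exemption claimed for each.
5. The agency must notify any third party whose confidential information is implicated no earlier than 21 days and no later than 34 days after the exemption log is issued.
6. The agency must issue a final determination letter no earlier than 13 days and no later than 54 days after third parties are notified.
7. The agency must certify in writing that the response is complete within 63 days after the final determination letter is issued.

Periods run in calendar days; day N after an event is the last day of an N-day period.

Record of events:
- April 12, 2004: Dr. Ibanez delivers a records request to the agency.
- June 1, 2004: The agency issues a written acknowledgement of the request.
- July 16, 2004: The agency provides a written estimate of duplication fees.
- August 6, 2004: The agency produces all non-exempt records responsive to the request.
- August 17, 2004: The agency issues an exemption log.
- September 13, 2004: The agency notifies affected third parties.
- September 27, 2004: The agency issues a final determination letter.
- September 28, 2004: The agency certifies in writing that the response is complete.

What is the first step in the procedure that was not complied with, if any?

Step 1 — counting 52 days from April 12, 2004 (when the request is received) gives a deadline of June 3, 2004; June 1, 2004 is within that limit.
Step 2 — must wait 12 days from July 1, 2004 (end of the 30-day response period, which began when the acknowledgement is issued on June 1, 2004), so not before July 13, 2004; done July 16, 2004 — permitted.
Step 3 — 7 and 22 days from July 16, 2004 (when the fee estimate is provided) are July 23, 2004 and August 7, 2004 respectively; done August 6, 2004, which is between those dates.
Step 4 — must wait 10 days from August 6, 2004 (when the non-exempt records are produced), so not before August 16, 2004; August 17, 2004 is on or after that date.
Step 5 — 21 and 34 days from August 17, 2004 (when the exemption log is issued) are September 7, 2004 and September 20, 2004 respectively; September 13, 2004 falls inside that range.
Step 6 — 13 and 54 days from September 13, 2004 (when third parties are notified) are September 26, 2004 and November 6, 2004 respectively; September 27, 2004 falls inside that range.
Step 7 — counting 63 days from September 27, 2004 (when the final determination letter is issued) gives a deadline of November 29, 2004; completed September 28, 2004, before the deadline.

None — every step was satisfied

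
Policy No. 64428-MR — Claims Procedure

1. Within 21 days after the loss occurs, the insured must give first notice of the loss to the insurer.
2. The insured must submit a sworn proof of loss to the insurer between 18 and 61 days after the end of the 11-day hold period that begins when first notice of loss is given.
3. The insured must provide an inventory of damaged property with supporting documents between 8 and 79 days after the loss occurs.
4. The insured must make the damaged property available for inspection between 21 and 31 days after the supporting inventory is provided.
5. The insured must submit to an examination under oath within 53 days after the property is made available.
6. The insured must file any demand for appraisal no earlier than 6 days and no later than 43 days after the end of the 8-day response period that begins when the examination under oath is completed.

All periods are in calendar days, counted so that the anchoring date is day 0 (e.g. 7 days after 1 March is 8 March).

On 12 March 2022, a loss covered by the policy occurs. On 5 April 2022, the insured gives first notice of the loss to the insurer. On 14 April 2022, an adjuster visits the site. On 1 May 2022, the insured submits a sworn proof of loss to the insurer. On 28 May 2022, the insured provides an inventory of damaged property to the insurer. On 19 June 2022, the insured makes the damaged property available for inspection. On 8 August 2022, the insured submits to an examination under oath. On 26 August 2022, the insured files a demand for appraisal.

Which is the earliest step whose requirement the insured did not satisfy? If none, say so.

Step 1: 21 days after 12 March 2022 (when the loss occurs) is 2 April 2022; not done until 5 April 2022, 3 days after the deadline.
No need to go further; step 1 was not satisfied.

Step 1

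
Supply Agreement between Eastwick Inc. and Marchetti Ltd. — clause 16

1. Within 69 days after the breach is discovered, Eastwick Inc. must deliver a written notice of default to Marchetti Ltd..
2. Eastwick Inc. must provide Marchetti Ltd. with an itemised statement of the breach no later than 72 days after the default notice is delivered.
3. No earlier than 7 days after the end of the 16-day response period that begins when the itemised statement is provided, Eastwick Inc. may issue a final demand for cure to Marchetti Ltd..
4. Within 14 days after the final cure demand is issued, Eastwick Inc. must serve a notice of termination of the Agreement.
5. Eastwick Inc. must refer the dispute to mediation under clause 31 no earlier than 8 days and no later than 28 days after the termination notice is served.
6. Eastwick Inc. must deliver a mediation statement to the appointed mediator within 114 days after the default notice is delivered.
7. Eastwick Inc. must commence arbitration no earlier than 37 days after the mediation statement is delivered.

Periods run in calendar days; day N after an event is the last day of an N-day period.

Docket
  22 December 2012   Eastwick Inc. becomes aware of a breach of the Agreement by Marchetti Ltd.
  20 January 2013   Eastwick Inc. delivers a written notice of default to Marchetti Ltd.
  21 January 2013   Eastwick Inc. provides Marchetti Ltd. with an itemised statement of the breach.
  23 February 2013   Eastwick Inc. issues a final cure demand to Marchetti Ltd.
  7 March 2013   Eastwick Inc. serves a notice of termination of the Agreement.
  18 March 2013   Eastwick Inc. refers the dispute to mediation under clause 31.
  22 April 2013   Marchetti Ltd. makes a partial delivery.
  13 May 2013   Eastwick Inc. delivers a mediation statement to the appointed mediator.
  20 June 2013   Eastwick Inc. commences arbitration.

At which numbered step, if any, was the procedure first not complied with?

None — every step was satisfied

(1) due by 22 December 2012 + 69 days = 1 March 2013; completed 20 January 2013, before the deadline.
(2) due by 20 January 2013 + 72 days = 2 April 2013; completed 21 January 2013, before the deadline.
(3) permitted from 6 February 2013 + 7 days = 13 February 2013 onward; done 23 February 2013 — permitted.
(4) due by 23 February 2013 + 14 days = 9 March 2013; done 7 March 2013 — timely.
(5) the permitted window runs from 7 March 2013 + 8 = 15 March 2013 to 7 March 2013 + 28 = 4 April 2013; done 18 March 2013, which is between those dates.
(6) due by 20 January 2013 + 114 days = 14 May 2013; 13 May 2013 is within that limit.
(7) permitted from 13 May 2013 + 37 days = 19 June 2013 onward; done 20 June 2013, after the minimum wait.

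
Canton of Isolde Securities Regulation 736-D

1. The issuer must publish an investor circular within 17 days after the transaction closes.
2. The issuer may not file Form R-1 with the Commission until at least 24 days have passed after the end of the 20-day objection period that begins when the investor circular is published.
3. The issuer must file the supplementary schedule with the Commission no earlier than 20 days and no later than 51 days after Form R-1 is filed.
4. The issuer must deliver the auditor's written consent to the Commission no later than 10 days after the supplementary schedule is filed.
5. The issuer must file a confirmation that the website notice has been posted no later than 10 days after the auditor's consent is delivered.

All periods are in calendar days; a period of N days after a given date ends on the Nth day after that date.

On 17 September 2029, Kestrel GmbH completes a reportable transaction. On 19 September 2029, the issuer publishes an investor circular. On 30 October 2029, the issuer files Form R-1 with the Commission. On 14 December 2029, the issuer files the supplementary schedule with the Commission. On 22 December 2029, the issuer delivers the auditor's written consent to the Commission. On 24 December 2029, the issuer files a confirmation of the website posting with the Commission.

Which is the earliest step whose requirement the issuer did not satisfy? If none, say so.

Step 2

(1) due by 17 September 2029 + 17 days = 4 October 2029; completed 19 September 2029, before the deadline.
(2) permitted from 9 October 2029 + 24 days = 2 November 2029 onward; 30 October 2029 is 3 days before the earliest permitted date.
No need to go further; step 2 was not satisfied.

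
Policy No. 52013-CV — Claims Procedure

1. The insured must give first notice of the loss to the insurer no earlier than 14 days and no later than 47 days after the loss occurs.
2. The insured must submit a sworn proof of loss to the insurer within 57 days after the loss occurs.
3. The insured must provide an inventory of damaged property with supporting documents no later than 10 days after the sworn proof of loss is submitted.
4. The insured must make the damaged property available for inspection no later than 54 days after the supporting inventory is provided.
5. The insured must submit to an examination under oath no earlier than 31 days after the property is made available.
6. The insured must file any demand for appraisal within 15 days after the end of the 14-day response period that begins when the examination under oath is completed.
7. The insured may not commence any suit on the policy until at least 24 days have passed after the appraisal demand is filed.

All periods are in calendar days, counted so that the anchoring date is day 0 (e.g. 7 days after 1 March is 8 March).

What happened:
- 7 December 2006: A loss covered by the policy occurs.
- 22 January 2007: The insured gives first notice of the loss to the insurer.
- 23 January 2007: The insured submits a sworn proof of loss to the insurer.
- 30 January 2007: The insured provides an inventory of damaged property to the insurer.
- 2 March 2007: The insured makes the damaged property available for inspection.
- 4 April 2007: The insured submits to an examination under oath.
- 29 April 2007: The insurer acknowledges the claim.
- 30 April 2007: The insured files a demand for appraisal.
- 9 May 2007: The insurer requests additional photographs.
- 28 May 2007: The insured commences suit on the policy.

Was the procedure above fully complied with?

(1) the permitted window runs from 7 December 2006 + 14 = 21 December 2006 to 7 December 2006 + 47 = 23 January 2007; 22 January 2007 falls inside that range.
(2) due by 7 December 2006 + 57 days = 2 February 2007; completed 23 January 2007, before the deadline.
(3) due by 23 January 2007 + 10 days = 2 February 2007; 30 January 2007 is within that limit.
(4) due by 30 January 2007 + 54 days = 25 March 2007; completed 2 March 2007, before the deadline.
(5) permitted from 2 March 2007 + 31 days = 2 April 2007 onward; done 4 April 2007 — permitted.
(6) due by 18 April 2007 + 15 days = 3 May 2007; 30 April 2007 is within that limit.
(7) permitted from 30 April 2007 + 24 days = 24 May 2007 onward; done 28 May 2007 — permitted.

Yes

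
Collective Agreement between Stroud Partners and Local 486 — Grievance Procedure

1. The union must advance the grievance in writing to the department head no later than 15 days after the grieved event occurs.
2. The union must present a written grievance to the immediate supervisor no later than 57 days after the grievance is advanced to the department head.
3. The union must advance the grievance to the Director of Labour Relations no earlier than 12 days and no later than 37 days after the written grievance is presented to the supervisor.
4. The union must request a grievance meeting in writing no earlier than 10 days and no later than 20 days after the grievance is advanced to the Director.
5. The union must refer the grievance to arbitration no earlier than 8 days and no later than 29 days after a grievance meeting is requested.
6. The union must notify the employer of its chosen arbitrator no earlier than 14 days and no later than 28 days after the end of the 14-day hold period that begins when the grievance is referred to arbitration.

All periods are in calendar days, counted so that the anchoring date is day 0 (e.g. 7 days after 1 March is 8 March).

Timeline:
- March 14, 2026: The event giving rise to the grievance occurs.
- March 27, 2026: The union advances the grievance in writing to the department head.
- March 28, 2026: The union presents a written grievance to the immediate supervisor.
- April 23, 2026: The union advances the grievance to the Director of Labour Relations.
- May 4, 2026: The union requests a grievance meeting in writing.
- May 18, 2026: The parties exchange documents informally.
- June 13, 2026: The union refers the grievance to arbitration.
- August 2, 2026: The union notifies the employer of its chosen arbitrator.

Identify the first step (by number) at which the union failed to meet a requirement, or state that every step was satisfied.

(1) due by March 14, 2026 + 15 days = March 29, 2026; March 27, 2026 is within that limit.
(2) due by March 27, 2026 + 57 days = May 23, 2026; March 28, 2026 is within that limit.
(3) the permitted window runs from March 28, 2026 + 12 = April 9, 2026 to March 28, 2026 + 37 = May 4, 2026; April 23, 2026 falls inside that range.
(4) the permitted window runs from April 23, 2026 + 10 = May 3, 2026 to April 23, 2026 + 20 = May 13, 2026; May 4, 2026 falls inside that range.
(5) the permitted window runs from May 4, 2026 + 8 = May 12, 2026 to May 4, 2026 + 29 = June 2, 2026; done June 13, 2026 — 11 days after the window closed.

Step 5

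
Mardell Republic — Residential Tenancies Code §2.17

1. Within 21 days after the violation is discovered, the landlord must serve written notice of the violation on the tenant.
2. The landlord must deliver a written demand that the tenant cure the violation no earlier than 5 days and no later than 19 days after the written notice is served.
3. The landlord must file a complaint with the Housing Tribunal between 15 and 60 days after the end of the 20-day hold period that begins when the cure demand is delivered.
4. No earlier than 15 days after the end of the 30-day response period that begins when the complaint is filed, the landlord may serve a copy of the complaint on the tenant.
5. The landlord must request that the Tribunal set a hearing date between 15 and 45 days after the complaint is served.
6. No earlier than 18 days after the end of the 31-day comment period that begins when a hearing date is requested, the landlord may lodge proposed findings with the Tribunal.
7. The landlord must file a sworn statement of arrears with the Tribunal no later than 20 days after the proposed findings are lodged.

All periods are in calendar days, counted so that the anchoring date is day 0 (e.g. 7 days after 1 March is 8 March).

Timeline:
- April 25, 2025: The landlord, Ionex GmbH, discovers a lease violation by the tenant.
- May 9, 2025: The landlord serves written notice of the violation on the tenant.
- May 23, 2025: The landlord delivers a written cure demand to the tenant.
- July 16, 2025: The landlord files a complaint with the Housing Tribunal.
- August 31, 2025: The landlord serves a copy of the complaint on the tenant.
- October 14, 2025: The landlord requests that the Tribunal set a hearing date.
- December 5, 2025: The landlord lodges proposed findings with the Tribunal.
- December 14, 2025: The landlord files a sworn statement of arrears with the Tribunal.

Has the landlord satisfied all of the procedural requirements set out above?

(1) due by April 25, 2025 + 21 days = May 16, 2025; completed May 9, 2025, before the deadline.
(2) the permitted window runs from May 9, 2025 + 5 = May 14, 2025 to May 9, 2025 + 19 = May 28, 2025; done May 23, 2025 — within the window.
(3) the permitted window runs from June 12, 2025 + 15 = June 27, 2025 to June 12, 2025 + 60 = August 11, 2025; July 16, 2025 falls inside that range.
(4) permitted from August 15, 2025 + 15 days = August 30, 2025 onward; August 31, 2025 is on or after that date.
(5) the permitted window runs from August 31, 2025 + 15 = September 15, 2025 to August 31, 2025 + 45 = October 15, 2025; done October 14, 2025, which is between those dates.
(6) permitted from November 14, 2025 + 18 days = December 2, 2025 onward; done December 5, 2025 — permitted.
(7) due by December 5, 2025 + 20 days = December 25, 2025; December 14, 2025 is within that limit.

Yes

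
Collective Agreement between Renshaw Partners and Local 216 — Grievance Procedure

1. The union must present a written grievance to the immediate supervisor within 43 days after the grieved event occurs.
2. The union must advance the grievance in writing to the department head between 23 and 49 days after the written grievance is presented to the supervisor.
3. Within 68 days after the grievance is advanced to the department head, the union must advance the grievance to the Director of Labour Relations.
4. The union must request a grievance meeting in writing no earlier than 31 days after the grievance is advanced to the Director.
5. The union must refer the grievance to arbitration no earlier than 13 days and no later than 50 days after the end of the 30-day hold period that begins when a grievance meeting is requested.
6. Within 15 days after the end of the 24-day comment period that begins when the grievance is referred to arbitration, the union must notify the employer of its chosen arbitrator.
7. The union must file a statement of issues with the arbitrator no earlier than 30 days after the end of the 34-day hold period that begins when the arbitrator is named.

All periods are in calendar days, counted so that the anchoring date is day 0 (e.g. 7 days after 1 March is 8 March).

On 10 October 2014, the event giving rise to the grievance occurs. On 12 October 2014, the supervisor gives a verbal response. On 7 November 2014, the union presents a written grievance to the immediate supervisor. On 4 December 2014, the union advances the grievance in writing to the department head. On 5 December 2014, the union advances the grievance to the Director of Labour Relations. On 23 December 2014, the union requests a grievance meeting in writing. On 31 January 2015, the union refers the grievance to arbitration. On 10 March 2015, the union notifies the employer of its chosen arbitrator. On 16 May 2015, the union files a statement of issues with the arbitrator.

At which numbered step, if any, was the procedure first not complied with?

(1) due by 10 October 2014 + 43 days = 22 November 2014; done 7 November 2014 — timely.
(2) the permitted window runs from 7 November 2014 + 23 = 30 November 2014 to 7 November 2014 + 49 = 26 December 2014; 4 December 2014 falls inside that range.
(3) due by 4 December 2014 + 68 days = 10 February 2015; completed 5 December 2014, before the deadline.
(4) permitted from 5 December 2014 + 31 days = 5 January 2015 onward; 23 December 2014 is 13 days before the earliest permitted date.
That is the first point of non-compliance.

Step 4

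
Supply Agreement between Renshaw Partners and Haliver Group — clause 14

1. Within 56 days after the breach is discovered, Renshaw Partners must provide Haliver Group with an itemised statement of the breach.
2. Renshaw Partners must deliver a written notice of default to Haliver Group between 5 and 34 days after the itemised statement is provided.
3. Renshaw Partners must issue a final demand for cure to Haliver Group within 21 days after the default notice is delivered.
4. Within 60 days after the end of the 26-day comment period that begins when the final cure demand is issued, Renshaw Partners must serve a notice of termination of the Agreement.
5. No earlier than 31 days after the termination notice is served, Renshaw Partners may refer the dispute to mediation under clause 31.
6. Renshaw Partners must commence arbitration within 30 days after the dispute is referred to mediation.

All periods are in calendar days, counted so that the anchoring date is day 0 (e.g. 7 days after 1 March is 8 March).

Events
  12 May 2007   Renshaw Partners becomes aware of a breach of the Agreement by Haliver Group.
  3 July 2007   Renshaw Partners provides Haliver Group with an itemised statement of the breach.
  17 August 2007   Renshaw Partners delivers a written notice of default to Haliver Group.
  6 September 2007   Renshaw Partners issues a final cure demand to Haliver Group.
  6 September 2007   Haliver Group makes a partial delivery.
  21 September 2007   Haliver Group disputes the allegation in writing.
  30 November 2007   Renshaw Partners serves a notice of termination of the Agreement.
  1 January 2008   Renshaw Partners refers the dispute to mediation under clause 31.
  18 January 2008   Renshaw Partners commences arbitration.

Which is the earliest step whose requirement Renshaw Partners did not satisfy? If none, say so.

Step 2

Step 1 — counting 56 days from 12 May 2007 (when the breach is discovered) gives a deadline of 7 July 2007; done 3 July 2007 — timely.
Step 2 — 5 and 34 days from 3 July 2007 (when the itemised statement is provided) are 8 July 2007 and 6 August 2007 respectively; 17 August 2007 is 11 days past the end of the window.
The procedure was therefore not followed at step 2.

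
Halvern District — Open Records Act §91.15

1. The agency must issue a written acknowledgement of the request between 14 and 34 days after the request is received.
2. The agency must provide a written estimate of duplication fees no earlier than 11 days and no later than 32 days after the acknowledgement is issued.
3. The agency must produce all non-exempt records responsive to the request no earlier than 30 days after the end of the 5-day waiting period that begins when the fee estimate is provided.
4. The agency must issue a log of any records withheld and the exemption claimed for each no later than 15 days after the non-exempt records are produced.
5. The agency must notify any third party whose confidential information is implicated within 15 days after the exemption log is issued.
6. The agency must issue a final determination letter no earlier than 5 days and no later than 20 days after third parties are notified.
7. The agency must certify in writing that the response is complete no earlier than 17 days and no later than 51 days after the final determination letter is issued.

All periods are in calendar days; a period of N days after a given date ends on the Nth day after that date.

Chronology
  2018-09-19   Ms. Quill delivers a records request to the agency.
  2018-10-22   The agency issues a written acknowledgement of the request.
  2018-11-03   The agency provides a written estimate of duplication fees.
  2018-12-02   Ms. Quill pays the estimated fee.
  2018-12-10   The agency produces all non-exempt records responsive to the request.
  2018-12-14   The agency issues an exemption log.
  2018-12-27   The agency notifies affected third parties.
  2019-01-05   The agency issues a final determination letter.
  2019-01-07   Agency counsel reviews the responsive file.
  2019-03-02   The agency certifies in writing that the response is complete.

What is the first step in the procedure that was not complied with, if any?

(1) the permitted window runs from 2018-09-19 + 14 = 2018-10-03 to 2018-09-19 + 34 = 2018-10-23; done 2018-10-22, which is between those dates.
(2) the permitted window runs from 2018-10-22 + 11 = 2018-11-02 to 2018-10-22 + 32 = 2018-11-23; done 2018-11-03 — within the window.
(3) permitted from 2018-11-08 + 30 days = 2018-12-08 onward; done 2018-12-10 — permitted.
(4) due by 2018-12-10 + 15 days = 2018-12-25; 2018-12-14 is within that limit.
(5) due by 2018-12-14 + 15 days = 2018-12-29; completed 2018-12-27, before the deadline.
(6) the permitted window runs from 2018-12-27 + 5 = 2019-01-01 to 2018-12-27 + 20 = 2019-01-16; done 2019-01-05 — within the window.
(7) the permitted window runs from 2019-01-05 + 17 = 2019-01-22 to 2019-01-05 + 51 = 2019-02-25; 2019-03-02 is 5 days past the end of the window.
The procedure was therefore not followed at step 7.

Step 7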